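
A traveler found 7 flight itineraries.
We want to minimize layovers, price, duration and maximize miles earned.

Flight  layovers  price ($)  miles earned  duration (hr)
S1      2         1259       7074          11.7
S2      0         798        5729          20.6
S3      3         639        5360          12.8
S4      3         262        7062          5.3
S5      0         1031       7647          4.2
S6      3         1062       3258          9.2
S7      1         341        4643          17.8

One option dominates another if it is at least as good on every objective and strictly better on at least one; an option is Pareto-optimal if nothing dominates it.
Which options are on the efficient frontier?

S2, S4, S5, S7

S1: dominated by S5 (layovers 0≤2, price 1031≤1259, miles earned 7647≥7074, duration 4.2≤11.7).
S2: not dominated.
S3: dominated by S4 (layovers 3≤3, price 262≤639, miles earned 7062≥5360, duration 5.3≤12.8).
S4: not dominated (best price).
S5: not dominated (best miles earned).
S6: dominated by S4 (layovers 3≤3, price 262≤1062, miles earned 7062≥3258, duration 5.3≤9.2).
S7: not dominated.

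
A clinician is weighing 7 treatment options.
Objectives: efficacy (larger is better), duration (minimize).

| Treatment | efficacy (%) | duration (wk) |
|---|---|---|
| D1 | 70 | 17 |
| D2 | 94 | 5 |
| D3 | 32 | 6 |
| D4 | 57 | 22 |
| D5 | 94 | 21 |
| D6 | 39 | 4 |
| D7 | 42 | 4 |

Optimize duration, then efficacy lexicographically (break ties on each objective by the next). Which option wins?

First minimize duration: best is 4, kept {D6, D7}.
Then maximize efficacy: best is 42, kept {D7}.

D7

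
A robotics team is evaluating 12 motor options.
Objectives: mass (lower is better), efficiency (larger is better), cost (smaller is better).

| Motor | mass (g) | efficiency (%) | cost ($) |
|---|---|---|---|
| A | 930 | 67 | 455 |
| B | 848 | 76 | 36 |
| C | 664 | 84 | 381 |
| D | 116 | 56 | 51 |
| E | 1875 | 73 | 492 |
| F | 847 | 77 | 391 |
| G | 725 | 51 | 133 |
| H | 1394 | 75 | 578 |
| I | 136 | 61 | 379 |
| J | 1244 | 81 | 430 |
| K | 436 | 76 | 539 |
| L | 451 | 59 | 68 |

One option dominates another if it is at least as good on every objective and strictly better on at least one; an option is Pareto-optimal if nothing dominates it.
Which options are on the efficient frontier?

A: dominated by B (mass 848≤930, efficiency 76≥67, cost 36≤455).
B: not dominated (best cost).
C: not dominated (best efficiency).
D: not dominated (best mass).
E: dominated by B (mass 848≤1875, efficiency 76≥73, cost 36≤492).
F: dominated by C (mass 664≤847, efficiency 84≥77, cost 381≤391).
G: dominated by D (mass 116≤725, efficiency 56≥51, cost 51≤133).
H: dominated by B (mass 848≤1394, efficiency 76≥75, cost 36≤578).
I: not dominated.
J: dominated by C (mass 664≤1244, efficiency 84≥81, cost 381≤430).
K: not dominated.
L: not dominated.

B, C, D, I, K, L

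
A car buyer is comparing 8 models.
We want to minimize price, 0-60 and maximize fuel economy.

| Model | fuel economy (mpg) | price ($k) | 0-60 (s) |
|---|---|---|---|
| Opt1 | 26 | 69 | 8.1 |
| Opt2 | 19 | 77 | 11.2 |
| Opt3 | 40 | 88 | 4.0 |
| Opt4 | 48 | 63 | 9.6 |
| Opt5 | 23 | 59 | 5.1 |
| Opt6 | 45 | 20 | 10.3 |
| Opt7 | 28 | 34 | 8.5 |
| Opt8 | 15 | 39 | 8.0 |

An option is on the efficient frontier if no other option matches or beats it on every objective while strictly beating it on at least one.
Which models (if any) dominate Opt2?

Opt1, Opt4, Opt5, Opt6, Opt7

Opt1: fuel economy 26≥19, price 69≤77, 0-60 8.1≤11.2 — dominates Opt2.
Opt4: fuel economy 48≥19, price 63≤77, 0-60 9.6≤11.2 — dominates Opt2.
Opt5: fuel economy 23≥19, price 59≤77, 0-60 5.1≤11.2 — dominates Opt2.
Opt6: fuel economy 45≥19, price 20≤77, 0-60 10.3≤11.2 — dominates Opt2.
Opt7: fuel economy 28≥19, price 34≤77, 0-60 8.5≤11.2 — dominates Opt2.
Others (Opt3, Opt8) are each worse than Opt2 on at least one objective.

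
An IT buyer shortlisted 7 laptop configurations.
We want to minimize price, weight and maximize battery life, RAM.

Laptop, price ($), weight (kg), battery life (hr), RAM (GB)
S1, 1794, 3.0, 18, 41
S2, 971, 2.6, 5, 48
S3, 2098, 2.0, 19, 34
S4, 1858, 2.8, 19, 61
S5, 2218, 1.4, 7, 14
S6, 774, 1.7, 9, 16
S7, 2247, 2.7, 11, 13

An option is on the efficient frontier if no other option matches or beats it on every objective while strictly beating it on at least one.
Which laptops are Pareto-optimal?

S1: not dominated.
S2: not dominated.
S3: not dominated.
S4: not dominated (best RAM).
S5: not dominated (best weight).
S6: not dominated (best price).
S7: dominated by S3 (price 2098≤2247, weight 2.0≤2.7, battery life 19≥11, RAM 34≥13).

S1, S2, S3, S4, S5, S6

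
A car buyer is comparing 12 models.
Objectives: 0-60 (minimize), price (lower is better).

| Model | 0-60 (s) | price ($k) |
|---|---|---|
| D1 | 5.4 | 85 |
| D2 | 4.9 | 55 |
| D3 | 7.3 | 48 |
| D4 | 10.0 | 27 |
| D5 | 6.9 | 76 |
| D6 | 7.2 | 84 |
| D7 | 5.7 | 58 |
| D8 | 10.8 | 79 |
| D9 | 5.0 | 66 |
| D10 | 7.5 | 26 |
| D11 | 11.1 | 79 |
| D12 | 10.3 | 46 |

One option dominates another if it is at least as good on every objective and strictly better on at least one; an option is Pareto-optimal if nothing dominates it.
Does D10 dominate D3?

No

D10 vs D3: D10 is worse on 0-60 (7.5 vs 7.3), so it does not dominate D3.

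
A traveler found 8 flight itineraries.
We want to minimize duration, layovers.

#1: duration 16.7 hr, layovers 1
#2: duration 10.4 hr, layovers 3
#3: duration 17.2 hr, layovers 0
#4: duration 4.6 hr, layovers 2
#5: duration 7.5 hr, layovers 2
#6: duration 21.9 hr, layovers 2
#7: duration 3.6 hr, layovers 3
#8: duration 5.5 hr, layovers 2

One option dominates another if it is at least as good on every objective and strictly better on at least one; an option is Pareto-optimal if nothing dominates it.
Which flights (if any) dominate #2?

#4, #5, #7, #8

#4: duration 4.6≤10.4, layovers 2≤3 — dominates #2.
#5: duration 7.5≤10.4, layovers 2≤3 — dominates #2.
#7: duration 3.6≤10.4, layovers 3≤3 — dominates #2.
#8: duration 5.5≤10.4, layovers 2≤3 — dominates #2.
Others (#1, #3, #6) are each worse than #2 on at least one objective.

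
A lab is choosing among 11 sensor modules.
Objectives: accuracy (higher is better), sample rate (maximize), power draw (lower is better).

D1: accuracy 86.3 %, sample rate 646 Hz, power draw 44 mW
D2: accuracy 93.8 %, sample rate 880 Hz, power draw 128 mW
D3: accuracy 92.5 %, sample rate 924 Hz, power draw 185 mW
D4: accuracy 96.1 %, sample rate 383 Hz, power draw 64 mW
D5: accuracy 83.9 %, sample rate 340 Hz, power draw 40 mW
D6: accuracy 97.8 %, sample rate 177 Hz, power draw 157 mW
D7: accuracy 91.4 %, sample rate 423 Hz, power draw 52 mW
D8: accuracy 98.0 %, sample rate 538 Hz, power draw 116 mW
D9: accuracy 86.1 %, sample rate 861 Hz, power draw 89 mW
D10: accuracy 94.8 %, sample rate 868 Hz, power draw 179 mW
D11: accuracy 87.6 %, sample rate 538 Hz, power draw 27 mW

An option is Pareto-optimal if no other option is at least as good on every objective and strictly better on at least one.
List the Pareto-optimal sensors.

D1: not dominated.
D2: not dominated.
D3: not dominated (best sample rate).
D4: not dominated.
D5: dominated by D11 (accuracy 87.6≥83.9, sample rate 538≥340, power draw 27≤40).
D6: dominated by D8 (accuracy 98.0≥97.8, sample rate 538≥177, power draw 116≤157).
D7: not dominated.
D8: not dominated (best accuracy).
D9: not dominated.
D10: not dominated.
D11: not dominated (best power draw).

D1, D2, D3, D4, D7, D8, D9, D10, D11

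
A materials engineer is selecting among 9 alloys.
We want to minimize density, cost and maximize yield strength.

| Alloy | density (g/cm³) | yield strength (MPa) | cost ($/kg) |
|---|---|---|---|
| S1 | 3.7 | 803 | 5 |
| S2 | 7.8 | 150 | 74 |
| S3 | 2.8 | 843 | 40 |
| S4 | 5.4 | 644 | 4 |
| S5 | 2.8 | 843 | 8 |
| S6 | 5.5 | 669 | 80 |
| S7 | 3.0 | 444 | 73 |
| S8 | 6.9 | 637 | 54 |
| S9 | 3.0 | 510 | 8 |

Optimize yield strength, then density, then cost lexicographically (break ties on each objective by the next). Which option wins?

First maximize yield strength: best is 843, kept {S3, S5}.
Then minimize density: best is 2.8, kept {S3, S5}.
Then minimize cost: best is 8, kept {S5}.

S5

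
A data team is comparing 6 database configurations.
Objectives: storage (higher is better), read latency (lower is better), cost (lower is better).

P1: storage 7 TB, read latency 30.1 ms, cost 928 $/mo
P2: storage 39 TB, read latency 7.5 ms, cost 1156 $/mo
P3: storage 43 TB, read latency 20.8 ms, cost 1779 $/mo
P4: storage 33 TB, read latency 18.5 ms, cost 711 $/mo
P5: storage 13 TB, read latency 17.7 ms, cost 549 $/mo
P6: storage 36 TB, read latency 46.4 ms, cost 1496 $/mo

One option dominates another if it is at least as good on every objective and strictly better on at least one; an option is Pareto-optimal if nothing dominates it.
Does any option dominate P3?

No

P1: worse on storage (7 vs 43).
P2: worse on storage (39 vs 43).
P4: worse on storage (33 vs 43).
P5: worse on storage (13 vs 43).
P6: worse on storage (36 vs 43).
No option is at least as good as P3 on every objective and strictly better on one.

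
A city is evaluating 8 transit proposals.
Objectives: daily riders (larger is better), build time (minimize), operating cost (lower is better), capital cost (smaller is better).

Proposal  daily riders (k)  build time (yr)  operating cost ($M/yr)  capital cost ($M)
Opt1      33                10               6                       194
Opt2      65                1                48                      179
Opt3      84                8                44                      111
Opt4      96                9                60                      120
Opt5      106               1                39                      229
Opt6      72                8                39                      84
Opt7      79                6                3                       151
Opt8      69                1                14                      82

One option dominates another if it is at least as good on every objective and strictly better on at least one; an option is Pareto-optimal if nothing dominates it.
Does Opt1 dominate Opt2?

No

Opt1 vs Opt2: Opt1 is worse on daily riders (33 vs 65), so it does not dominate Opt2.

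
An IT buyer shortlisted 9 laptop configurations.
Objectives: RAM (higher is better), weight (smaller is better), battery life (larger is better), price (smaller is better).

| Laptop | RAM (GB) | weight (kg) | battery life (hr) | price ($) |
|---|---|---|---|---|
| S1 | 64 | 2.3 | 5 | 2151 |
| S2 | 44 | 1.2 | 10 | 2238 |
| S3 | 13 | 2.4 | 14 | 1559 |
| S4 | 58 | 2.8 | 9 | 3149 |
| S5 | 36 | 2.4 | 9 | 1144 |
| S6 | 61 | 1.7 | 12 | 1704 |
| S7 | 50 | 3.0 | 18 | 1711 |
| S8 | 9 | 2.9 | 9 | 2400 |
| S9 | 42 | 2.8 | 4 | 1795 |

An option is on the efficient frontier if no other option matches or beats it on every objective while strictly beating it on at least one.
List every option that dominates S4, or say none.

S6: RAM 61≥58, weight 1.7≤2.8, battery life 12≥9, price 1704≤3149 — dominates S4.
Others (S1, S2, S3, S5, S7, S8, S9) are each worse than S4 on at least one objective.

S6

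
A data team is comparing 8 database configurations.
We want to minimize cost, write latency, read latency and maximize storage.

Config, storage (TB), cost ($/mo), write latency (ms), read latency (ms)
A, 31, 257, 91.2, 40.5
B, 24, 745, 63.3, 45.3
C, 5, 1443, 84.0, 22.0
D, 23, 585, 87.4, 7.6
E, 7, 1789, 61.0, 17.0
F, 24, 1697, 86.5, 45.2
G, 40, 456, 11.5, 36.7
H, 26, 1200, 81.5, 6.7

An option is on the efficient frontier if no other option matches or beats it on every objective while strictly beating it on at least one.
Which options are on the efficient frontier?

A: not dominated (best cost).
B: dominated by G (storage 40≥24, cost 456≤745, write latency 11.5≤63.3, read latency 36.7≤45.3).
C: dominated by H (storage 26≥5, cost 1200≤1443, write latency 81.5≤84.0, read latency 6.7≤22.0).
D: not dominated.
E: not dominated.
F: dominated by G (storage 40≥24, cost 456≤1697, write latency 11.5≤86.5, read latency 36.7≤45.2).
G: not dominated (best storage).
H: not dominated (best read latency).

A, D, E, G, H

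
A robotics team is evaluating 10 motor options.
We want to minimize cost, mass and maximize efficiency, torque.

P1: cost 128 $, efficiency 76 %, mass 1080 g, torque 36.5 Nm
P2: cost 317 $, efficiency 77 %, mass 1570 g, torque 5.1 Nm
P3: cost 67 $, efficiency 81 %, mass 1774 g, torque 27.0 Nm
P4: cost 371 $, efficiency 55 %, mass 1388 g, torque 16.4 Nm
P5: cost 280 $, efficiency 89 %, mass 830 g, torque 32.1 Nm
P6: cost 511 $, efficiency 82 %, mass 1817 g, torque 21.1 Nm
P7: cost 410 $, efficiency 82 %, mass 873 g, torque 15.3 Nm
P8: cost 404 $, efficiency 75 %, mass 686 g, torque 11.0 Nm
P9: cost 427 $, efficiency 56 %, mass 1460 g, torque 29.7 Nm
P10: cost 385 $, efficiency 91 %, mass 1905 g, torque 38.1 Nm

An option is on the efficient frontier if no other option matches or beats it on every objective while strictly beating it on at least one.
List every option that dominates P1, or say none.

none

P2: worse on cost (317 vs 128).
P3: worse on mass (1774 vs 1080).
P4: worse on cost (371 vs 128).
P5: worse on cost (280 vs 128).
P6: worse on cost (511 vs 128).
P7: worse on cost (410 vs 128).
P8: worse on cost (404 vs 128).
P9: worse on cost (427 vs 128).
P10: worse on cost (385 vs 128).
No option dominates P1.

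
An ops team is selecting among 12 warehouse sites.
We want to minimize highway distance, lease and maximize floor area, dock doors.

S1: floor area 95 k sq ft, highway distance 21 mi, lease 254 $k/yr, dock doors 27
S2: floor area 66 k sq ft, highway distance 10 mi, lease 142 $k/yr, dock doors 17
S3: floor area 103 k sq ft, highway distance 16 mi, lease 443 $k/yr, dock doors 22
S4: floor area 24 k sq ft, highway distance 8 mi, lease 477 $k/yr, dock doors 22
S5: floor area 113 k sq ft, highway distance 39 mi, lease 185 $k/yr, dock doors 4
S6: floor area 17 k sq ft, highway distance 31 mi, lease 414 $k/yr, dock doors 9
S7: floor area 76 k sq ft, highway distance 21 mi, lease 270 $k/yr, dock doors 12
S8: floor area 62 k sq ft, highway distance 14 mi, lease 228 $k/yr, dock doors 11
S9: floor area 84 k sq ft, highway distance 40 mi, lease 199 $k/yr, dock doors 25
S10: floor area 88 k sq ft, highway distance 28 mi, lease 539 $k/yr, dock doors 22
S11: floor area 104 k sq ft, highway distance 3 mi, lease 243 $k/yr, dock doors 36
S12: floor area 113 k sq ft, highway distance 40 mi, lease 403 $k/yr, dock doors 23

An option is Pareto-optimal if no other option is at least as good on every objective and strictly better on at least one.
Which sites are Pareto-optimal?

S2, S5, S9, S11, S12

S1: dominated by S11 (floor area 104≥95, highway distance 3≤21, lease 243≤254, dock doors 36≥27).
S2: not dominated (best lease).
S3: dominated by S11 (floor area 104≥103, highway distance 3≤16, lease 243≤443, dock doors 36≥22).
S4: dominated by S11 (floor area 104≥24, highway distance 3≤8, lease 243≤477, dock doors 36≥22).
S5: not dominated.
S6: dominated by S1 (floor area 95≥17, highway distance 21≤31, lease 254≤414, dock doors 27≥9).
S7: dominated by S1 (floor area 95≥76, highway distance 21≤21, lease 254≤270, dock doors 27≥12).
S8: dominated by S2 (floor area 66≥62, highway distance 10≤14, lease 142≤228, dock doors 17≥11).
S9: not dominated.
S10: dominated by S1 (floor area 95≥88, highway distance 21≤28, lease 254≤539, dock doors 27≥22).
S11: not dominated (best highway distance).
S12: not dominated.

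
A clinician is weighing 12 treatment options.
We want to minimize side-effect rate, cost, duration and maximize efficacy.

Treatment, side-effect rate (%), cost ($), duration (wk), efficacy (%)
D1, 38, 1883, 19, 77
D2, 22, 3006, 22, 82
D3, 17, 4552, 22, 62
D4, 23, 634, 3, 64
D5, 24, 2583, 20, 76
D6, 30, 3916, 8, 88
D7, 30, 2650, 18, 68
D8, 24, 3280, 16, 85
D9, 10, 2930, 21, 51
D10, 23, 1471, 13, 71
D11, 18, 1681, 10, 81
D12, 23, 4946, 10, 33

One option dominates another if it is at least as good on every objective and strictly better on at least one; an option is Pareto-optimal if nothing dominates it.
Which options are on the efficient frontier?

D1: dominated by D11 (side-effect rate 18≤38, cost 1681≤1883, duration 10≤19, efficacy 81≥77).
D2: not dominated.
D3: not dominated.
D4: not dominated (best cost).
D5: dominated by D11 (side-effect rate 18≤24, cost 1681≤2583, duration 10≤20, efficacy 81≥76).
D6: not dominated (best efficacy).
D7: dominated by D10 (side-effect rate 23≤30, cost 1471≤2650, duration 13≤18, efficacy 71≥68).
D8: not dominated.
D9: not dominated (best side-effect rate).
D10: not dominated.
D11: not dominated.
D12: dominated by D4 (side-effect rate 23≤23, cost 634≤4946, duration 3≤10, efficacy 64≥33).

D2, D3, D4, D6, D8, D9, D10, D11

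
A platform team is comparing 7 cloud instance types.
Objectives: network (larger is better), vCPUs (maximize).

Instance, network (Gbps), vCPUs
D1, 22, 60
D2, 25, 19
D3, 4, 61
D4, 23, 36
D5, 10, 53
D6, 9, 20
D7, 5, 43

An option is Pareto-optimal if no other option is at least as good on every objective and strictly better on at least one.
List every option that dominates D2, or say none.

none

D1: worse on network (22 vs 25).
D3: worse on network (4 vs 25).
D4: worse on network (23 vs 25).
D5: worse on network (10 vs 25).
D6: worse on network (9 vs 25).
D7: worse on network (5 vs 25).
No option dominates D2.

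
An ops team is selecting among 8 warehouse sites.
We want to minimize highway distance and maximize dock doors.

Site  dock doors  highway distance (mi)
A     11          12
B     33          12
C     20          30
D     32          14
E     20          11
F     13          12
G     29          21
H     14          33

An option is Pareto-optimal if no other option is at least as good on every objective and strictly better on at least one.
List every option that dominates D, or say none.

B

B: dock doors 33≥32, highway distance 12≤14 — dominates D.
Others (A, C, E, F, G, H) are each worse than D on at least one objective.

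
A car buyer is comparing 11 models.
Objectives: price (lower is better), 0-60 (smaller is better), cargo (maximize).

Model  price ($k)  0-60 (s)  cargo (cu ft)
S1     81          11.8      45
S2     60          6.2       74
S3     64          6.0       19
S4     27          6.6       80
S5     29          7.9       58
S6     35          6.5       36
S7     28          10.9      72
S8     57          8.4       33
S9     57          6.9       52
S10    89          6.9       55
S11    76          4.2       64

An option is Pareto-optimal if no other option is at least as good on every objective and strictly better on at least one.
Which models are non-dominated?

S1: dominated by S2 (price 60≤81, 0-60 6.2≤11.8, cargo 74≥45).
S2: not dominated.
S3: not dominated.
S4: not dominated (best price).
S5: dominated by S4 (price 27≤29, 0-60 6.6≤7.9, cargo 80≥58).
S6: not dominated.
S7: dominated by S4 (price 27≤28, 0-60 6.6≤10.9, cargo 80≥72).
S8: dominated by S4 (price 27≤57, 0-60 6.6≤8.4, cargo 80≥33).
S9: dominated by S4 (price 27≤57, 0-60 6.6≤6.9, cargo 80≥52).
S10: dominated by S2 (price 60≤89, 0-60 6.2≤6.9, cargo 74≥55).
S11: not dominated (best 0-60).

S2, S3, S4, S6, S11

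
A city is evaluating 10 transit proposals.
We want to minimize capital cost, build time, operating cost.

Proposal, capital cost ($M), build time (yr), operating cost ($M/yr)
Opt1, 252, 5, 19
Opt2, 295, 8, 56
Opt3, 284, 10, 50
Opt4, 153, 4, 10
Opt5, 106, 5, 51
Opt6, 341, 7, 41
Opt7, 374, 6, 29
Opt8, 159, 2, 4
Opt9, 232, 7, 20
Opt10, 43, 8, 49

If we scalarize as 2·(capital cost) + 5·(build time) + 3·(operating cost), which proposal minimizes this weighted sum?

Opt10

Opt1: 2·252 + 5·5 + 3·19 = 586
Opt2: 2·295 + 5·8 + 3·56 = 798
Opt3: 2·284 + 5·10 + 3·50 = 768
Opt4: 2·153 + 5·4 + 3·10 = 356
Opt5: 2·106 + 5·5 + 3·51 = 390
Opt6: 2·341 + 5·7 + 3·41 = 840
Opt7: 2·374 + 5·6 + 3·29 = 865
Opt8: 2·159 + 5·2 + 3·4 = 340
Opt9: 2·232 + 5·7 + 3·20 = 559
Opt10: 2·43 + 5·8 + 3·49 = 273
Lowest: Opt10 at 273.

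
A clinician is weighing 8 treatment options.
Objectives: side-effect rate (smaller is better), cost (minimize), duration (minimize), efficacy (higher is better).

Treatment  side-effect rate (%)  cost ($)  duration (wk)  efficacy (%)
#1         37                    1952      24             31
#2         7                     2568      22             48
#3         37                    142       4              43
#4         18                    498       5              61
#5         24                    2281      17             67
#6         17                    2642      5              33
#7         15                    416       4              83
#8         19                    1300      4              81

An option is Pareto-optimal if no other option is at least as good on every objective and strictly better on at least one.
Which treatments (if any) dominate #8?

#7: side-effect rate 15≤19, cost 416≤1300, duration 4≤4, efficacy 83≥81 — dominates #8.
Others (#1, #2, #3, #4, #5, #6) are each worse than #8 on at least one objective.

#7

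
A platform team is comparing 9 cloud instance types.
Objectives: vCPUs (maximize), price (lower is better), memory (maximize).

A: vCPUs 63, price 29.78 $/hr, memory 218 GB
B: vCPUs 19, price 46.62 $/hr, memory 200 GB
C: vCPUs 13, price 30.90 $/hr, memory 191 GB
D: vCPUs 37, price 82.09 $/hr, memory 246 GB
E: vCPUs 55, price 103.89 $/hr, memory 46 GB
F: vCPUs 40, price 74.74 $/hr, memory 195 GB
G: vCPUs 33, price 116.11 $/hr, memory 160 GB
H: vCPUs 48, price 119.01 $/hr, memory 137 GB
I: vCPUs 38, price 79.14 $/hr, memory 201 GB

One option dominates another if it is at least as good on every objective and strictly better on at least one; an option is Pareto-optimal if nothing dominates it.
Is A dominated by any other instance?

B: worse on vCPUs (19 vs 63).
C: worse on vCPUs (13 vs 63).
D: worse on vCPUs (37 vs 63).
E: worse on vCPUs (55 vs 63).
F: worse on vCPUs (40 vs 63).
G: worse on vCPUs (33 vs 63).
H: worse on vCPUs (48 vs 63).
I: worse on vCPUs (38 vs 63).
No option is at least as good as A on every objective and strictly better on one.

No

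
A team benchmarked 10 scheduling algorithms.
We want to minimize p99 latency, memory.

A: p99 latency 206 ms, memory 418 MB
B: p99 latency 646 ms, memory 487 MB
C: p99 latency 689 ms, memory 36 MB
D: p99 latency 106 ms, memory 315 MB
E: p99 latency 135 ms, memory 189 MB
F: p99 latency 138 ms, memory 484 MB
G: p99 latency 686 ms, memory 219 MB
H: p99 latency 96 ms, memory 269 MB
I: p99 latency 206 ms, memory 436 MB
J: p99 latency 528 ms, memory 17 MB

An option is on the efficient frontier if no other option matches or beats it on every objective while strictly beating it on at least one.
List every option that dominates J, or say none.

none

A: worse on memory (418 vs 17).
B: worse on p99 latency (646 vs 528).
C: worse on p99 latency (689 vs 528).
D: worse on memory (315 vs 17).
E: worse on memory (189 vs 17).
F: worse on memory (484 vs 17).
G: worse on p99 latency (686 vs 528).
H: worse on memory (269 vs 17).
I: worse on memory (436 vs 17).
No option dominates J.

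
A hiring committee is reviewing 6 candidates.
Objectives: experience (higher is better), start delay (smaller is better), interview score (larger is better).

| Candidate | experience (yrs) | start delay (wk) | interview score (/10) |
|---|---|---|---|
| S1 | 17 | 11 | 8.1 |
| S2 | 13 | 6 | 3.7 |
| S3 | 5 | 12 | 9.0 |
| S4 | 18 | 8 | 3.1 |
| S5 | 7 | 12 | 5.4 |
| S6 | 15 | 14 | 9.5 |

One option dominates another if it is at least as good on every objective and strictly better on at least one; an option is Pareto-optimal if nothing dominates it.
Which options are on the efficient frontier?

S1, S2, S3, S4, S6

S1: not dominated.
S2: not dominated (best start delay).
S3: not dominated.
S4: not dominated (best experience).
S5: dominated by S1 (experience 17≥7, start delay 11≤12, interview score 8.1≥5.4).
S6: not dominated (best interview score).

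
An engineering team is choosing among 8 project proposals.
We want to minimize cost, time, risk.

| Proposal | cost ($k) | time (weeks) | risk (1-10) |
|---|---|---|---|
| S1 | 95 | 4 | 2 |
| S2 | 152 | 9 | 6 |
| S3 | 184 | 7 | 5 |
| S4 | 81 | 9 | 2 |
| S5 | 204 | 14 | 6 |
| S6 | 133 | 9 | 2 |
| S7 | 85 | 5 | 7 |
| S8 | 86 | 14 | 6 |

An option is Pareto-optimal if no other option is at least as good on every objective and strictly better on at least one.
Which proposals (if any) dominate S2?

S1: cost 95≤152, time 4≤9, risk 2≤6 — dominates S2.
S4: cost 81≤152, time 9≤9, risk 2≤6 — dominates S2.
S6: cost 133≤152, time 9≤9, risk 2≤6 — dominates S2.
Others (S3, S5, S7, S8) are each worse than S2 on at least one objective.

S1, S4, S6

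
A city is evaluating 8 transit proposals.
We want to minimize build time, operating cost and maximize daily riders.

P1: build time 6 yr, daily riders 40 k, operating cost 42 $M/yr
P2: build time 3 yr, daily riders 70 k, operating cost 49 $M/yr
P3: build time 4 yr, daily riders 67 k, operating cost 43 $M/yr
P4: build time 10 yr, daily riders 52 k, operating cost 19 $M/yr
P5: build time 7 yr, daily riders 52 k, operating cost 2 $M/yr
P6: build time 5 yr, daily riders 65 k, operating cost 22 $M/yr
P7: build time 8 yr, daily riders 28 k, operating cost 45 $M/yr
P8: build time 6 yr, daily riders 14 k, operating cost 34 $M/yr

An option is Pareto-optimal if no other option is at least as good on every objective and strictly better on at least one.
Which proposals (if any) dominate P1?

P6

P6: build time 5≤6, daily riders 65≥40, operating cost 22≤42 — dominates P1.
Others (P2, P3, P4, P5, P7, P8) are each worse than P1 on at least one objective.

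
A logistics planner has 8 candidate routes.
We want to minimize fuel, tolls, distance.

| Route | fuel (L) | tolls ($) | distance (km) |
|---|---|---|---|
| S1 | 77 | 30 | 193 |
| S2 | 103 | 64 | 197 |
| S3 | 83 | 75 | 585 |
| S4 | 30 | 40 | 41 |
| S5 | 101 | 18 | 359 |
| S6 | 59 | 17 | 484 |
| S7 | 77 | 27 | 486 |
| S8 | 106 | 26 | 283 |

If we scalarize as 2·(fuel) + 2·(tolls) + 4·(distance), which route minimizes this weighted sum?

S1: 2·77 + 2·30 + 4·193 = 986
S2: 2·103 + 2·64 + 4·197 = 1122
S3: 2·83 + 2·75 + 4·585 = 2656
S4: 2·30 + 2·40 + 4·41 = 304
S5: 2·101 + 2·18 + 4·359 = 1674
S6: 2·59 + 2·17 + 4·484 = 2088
S7: 2·77 + 2·27 + 4·486 = 2152
S8: 2·106 + 2·26 + 4·283 = 1396
Lowest: S4 at 304.

S4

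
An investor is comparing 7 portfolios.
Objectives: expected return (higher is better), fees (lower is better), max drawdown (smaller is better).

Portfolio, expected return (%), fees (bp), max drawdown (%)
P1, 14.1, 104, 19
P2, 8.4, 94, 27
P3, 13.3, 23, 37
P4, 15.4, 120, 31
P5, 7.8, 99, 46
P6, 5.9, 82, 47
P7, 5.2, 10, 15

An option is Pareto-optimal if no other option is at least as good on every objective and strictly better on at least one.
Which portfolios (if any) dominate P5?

P2: expected return 8.4≥7.8, fees 94≤99, max drawdown 27≤46 — dominates P5.
P3: expected return 13.3≥7.8, fees 23≤99, max drawdown 37≤46 — dominates P5.
Others (P1, P4, P6, P7) are each worse than P5 on at least one objective.

P2, P3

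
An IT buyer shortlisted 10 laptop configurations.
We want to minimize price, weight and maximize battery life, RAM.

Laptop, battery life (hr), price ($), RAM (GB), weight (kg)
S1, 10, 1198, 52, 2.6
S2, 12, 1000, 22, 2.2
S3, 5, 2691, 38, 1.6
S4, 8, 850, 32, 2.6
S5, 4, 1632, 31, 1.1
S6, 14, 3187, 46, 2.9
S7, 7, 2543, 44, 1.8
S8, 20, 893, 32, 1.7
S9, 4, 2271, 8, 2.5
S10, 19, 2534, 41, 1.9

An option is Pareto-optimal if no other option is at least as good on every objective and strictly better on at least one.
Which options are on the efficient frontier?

S1: not dominated (best RAM).
S2: dominated by S8 (battery life 20≥12, price 893≤1000, RAM 32≥22, weight 1.7≤2.2).
S3: not dominated.
S4: not dominated (best price).
S5: not dominated (best weight).
S6: not dominated.
S7: not dominated.
S8: not dominated (best battery life).
S9: dominated by S2 (battery life 12≥4, price 1000≤2271, RAM 22≥8, weight 2.2≤2.5).
S10: not dominated.

S1, S3, S4, S5, S6, S7, S8, S10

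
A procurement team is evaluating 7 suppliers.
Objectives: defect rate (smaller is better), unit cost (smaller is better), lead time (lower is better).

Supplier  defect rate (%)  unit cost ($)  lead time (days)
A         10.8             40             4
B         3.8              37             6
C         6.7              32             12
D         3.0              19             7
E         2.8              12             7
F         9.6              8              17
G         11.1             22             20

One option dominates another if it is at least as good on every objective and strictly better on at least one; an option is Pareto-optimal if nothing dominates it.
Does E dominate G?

E vs G: defect rate 2.8≤11.1, unit cost 12≤22, lead time 7≤20 — E is at least as good on every objective with at least one strict improvement.

Yes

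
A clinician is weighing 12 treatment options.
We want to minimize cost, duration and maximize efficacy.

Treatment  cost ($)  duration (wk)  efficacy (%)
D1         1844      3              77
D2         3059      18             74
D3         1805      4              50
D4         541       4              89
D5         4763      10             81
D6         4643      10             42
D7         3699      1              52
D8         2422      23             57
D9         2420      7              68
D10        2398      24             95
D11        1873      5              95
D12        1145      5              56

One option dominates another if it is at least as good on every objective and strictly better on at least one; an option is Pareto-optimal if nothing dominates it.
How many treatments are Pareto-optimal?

4

D1: not dominated.
D2: dominated by D1 (cost 1844≤3059, duration 3≤18, efficacy 77≥74).
D3: dominated by D4 (cost 541≤1805, duration 4≤4, efficacy 89≥50).
D4: not dominated (best cost).
D5: dominated by D4 (cost 541≤4763, duration 4≤10, efficacy 89≥81).
D6: dominated by D1 (cost 1844≤4643, duration 3≤10, efficacy 77≥42).
D7: not dominated (best duration).
D8: dominated by D1 (cost 1844≤2422, duration 3≤23, efficacy 77≥57).
D9: dominated by D1 (cost 1844≤2420, duration 3≤7, efficacy 77≥68).
D10: dominated by D11 (cost 1873≤2398, duration 5≤24, efficacy 95≥95).
D11: not dominated.
D12: dominated by D4 (cost 541≤1145, duration 4≤5, efficacy 89≥56).
Pareto-optimal: D1, D4, D7, D11 → 4.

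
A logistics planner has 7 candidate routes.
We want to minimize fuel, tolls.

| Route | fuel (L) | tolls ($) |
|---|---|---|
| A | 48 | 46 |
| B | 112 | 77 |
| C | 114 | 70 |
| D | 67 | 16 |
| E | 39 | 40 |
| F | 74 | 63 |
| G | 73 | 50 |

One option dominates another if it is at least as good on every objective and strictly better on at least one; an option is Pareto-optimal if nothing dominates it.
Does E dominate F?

Yes

E vs F: fuel 39≤74, tolls 40≤63 — E is at least as good on every objective with at least one strict improvement.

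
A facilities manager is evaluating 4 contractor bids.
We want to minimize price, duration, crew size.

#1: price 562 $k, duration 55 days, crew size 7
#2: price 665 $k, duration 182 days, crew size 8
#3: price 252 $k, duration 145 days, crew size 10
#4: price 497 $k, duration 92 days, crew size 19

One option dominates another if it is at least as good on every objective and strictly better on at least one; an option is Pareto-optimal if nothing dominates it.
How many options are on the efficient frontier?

#1: not dominated (best duration).
#2: dominated by #1 (price 562≤665, duration 55≤182, crew size 7≤8).
#3: not dominated (best price).
#4: not dominated.
Pareto-optimal: #1, #3, #4 → 3.

3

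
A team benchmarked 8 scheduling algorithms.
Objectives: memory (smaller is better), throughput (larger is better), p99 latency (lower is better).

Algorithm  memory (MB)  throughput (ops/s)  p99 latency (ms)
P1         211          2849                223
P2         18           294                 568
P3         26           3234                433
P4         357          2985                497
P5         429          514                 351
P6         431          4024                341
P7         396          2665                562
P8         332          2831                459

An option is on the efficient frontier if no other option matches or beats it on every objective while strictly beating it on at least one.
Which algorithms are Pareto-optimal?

P1: not dominated (best p99 latency).
P2: not dominated (best memory).
P3: not dominated.
P4: dominated by P3 (memory 26≤357, throughput 3234≥2985, p99 latency 433≤497).
P5: dominated by P1 (memory 211≤429, throughput 2849≥514, p99 latency 223≤351).
P6: not dominated (best throughput).
P7: dominated by P1 (memory 211≤396, throughput 2849≥2665, p99 latency 223≤562).
P8: dominated by P1 (memory 211≤332, throughput 2849≥2831, p99 latency 223≤459).

P1, P2, P3, P6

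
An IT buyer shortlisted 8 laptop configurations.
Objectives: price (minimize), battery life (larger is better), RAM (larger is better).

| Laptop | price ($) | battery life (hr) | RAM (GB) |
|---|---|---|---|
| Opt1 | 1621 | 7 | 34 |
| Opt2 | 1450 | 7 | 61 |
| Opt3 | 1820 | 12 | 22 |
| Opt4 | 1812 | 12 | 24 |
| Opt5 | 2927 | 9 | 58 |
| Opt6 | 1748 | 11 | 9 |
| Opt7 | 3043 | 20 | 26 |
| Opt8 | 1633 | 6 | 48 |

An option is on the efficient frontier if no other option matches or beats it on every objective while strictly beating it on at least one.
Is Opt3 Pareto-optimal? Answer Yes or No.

No

Opt4 vs Opt3: price 1812≤1820, battery life 12≥12, RAM 24≥22 — Opt4 is at least as good on every objective and strictly better on at least one, so Opt4 dominates Opt3.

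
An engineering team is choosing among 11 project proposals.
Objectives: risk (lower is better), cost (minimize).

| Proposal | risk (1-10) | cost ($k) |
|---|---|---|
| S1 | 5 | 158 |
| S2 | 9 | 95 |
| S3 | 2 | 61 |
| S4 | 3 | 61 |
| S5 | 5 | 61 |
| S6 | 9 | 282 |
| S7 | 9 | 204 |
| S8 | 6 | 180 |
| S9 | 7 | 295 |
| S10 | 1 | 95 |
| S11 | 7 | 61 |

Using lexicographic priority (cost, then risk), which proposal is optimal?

S3

First minimize cost: best is 61, kept {S3, S4, S5, S11}.
Then minimize risk: best is 2, kept {S3}.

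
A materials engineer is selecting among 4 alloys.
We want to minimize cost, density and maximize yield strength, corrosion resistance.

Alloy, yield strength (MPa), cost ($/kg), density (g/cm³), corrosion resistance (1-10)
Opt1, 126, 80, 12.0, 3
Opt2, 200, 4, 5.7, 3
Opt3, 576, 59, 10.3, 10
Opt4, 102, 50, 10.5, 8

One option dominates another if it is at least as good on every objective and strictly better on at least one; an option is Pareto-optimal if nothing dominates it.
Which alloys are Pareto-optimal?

Opt1: dominated by Opt2 (yield strength 200≥126, cost 4≤80, density 5.7≤12.0, corrosion resistance 3≥3).
Opt2: not dominated (best cost).
Opt3: not dominated (best yield strength).
Opt4: not dominated.

Opt2, Opt3, Opt4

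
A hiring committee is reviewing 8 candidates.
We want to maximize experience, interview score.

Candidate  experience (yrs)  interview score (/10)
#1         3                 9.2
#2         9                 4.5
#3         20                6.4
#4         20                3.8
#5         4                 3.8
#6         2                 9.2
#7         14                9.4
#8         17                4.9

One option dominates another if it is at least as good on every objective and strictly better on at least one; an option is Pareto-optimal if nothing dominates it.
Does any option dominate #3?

#1: worse on experience (3 vs 20).
#2: worse on experience (9 vs 20).
#4: worse on interview score (3.8 vs 6.4).
#5: worse on experience (4 vs 20).
#6: worse on experience (2 vs 20).
#7: worse on experience (14 vs 20).
#8: worse on experience (17 vs 20).
No option is at least as good as #3 on every objective and strictly better on one.

No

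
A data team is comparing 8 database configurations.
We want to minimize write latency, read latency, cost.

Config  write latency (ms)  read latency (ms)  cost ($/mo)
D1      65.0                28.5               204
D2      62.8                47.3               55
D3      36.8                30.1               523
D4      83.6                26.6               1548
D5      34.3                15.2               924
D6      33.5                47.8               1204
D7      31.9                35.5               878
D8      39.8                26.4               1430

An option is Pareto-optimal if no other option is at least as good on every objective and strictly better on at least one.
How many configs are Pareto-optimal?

D1: not dominated.
D2: not dominated (best cost).
D3: not dominated.
D4: dominated by D5 (write latency 34.3≤83.6, read latency 15.2≤26.6, cost 924≤1548).
D5: not dominated (best read latency).
D6: dominated by D7 (write latency 31.9≤33.5, read latency 35.5≤47.8, cost 878≤1204).
D7: not dominated (best write latency).
D8: dominated by D5 (write latency 34.3≤39.8, read latency 15.2≤26.4, cost 924≤1430).
Pareto-optimal: D1, D2, D3, D5, D7 → 5.

5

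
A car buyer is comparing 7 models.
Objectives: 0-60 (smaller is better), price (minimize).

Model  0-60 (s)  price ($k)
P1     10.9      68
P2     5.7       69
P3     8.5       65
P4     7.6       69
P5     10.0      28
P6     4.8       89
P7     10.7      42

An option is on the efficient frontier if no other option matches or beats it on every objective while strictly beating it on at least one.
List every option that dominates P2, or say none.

P1: worse on 0-60 (10.9 vs 5.7).
P3: worse on 0-60 (8.5 vs 5.7).
P4: worse on 0-60 (7.6 vs 5.7).
P5: worse on 0-60 (10.0 vs 5.7).
P6: worse on price (89 vs 69).
P7: worse on 0-60 (10.7 vs 5.7).
No option dominates P2.

none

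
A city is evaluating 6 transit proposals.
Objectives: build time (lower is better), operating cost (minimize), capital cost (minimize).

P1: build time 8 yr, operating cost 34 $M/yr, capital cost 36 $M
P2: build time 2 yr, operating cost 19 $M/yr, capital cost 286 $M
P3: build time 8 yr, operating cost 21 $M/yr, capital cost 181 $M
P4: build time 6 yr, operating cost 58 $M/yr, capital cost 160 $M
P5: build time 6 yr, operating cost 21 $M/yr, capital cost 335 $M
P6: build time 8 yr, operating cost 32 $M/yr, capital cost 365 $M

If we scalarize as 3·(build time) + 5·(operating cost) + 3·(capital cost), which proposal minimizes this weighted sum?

P1

P1: 3·8 + 5·34 + 3·36 = 302
P2: 3·2 + 5·19 + 3·286 = 959
P3: 3·8 + 5·21 + 3·181 = 672
P4: 3·6 + 5·58 + 3·160 = 788
P5: 3·6 + 5·21 + 3·335 = 1128
P6: 3·8 + 5·32 + 3·365 = 1279
Lowest: P1 at 302.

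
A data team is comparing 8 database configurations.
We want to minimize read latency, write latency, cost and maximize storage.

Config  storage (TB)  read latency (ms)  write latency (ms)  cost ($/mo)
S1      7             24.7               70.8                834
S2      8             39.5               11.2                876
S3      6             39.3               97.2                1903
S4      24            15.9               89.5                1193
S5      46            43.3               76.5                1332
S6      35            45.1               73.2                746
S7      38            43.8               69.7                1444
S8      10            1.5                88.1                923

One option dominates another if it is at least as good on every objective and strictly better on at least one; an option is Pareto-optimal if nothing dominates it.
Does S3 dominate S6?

No

S3 vs S6: S3 is worse on storage (6 vs 35), so it does not dominate S6.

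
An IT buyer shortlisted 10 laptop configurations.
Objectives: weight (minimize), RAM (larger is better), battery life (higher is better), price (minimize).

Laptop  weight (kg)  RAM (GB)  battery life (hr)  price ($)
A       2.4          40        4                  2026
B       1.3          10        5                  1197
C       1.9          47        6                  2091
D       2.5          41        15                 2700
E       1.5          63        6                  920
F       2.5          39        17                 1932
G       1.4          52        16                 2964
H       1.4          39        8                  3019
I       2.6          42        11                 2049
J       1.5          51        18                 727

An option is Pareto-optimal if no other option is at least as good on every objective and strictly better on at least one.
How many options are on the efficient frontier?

A: dominated by E (weight 1.5≤2.4, RAM 63≥40, battery life 6≥4, price 920≤2026).
B: not dominated (best weight).
C: dominated by E (weight 1.5≤1.9, RAM 63≥47, battery life 6≥6, price 920≤2091).
D: dominated by J (weight 1.5≤2.5, RAM 51≥41, battery life 18≥15, price 727≤2700).
E: not dominated (best RAM).
F: dominated by J (weight 1.5≤2.5, RAM 51≥39, battery life 18≥17, price 727≤1932).
G: not dominated.
H: dominated by G (weight 1.4≤1.4, RAM 52≥39, battery life 16≥8, price 2964≤3019).
I: dominated by J (weight 1.5≤2.6, RAM 51≥42, battery life 18≥11, price 727≤2049).
J: not dominated (best battery life).
Pareto-optimal: B, E, G, J → 4.

4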